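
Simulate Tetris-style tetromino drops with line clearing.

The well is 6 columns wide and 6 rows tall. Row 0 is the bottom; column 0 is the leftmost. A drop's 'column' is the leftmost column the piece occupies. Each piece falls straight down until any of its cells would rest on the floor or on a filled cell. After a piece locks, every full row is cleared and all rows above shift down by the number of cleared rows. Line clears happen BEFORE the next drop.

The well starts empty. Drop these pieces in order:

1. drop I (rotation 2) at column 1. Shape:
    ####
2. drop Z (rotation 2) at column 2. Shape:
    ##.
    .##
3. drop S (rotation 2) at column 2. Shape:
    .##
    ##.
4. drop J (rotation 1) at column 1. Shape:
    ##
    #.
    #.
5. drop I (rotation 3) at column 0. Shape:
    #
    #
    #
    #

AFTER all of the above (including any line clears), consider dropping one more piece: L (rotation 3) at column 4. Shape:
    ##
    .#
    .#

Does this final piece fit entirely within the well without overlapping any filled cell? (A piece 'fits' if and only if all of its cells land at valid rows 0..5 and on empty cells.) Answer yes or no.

Drop 1: I rot2 at col 1 lands with bottom-row=0; cleared 0 line(s) (total 0); column heights now [0 1 1 1 1 0], max=1
Drop 2: Z rot2 at col 2 lands with bottom-row=1; cleared 0 line(s) (total 0); column heights now [0 1 3 3 2 0], max=3
Drop 3: S rot2 at col 2 lands with bottom-row=3; cleared 0 line(s) (total 0); column heights now [0 1 4 5 5 0], max=5
Drop 4: J rot1 at col 1 lands with bottom-row=2; cleared 0 line(s) (total 0); column heights now [0 5 5 5 5 0], max=5
Drop 5: I rot3 at col 0 lands with bottom-row=0; cleared 0 line(s) (total 0); column heights now [4 5 5 5 5 0], max=5
Test piece L rot3 at col 4 (width 2): heights before test = [4 5 5 5 5 0]; fits = True

Answer: yes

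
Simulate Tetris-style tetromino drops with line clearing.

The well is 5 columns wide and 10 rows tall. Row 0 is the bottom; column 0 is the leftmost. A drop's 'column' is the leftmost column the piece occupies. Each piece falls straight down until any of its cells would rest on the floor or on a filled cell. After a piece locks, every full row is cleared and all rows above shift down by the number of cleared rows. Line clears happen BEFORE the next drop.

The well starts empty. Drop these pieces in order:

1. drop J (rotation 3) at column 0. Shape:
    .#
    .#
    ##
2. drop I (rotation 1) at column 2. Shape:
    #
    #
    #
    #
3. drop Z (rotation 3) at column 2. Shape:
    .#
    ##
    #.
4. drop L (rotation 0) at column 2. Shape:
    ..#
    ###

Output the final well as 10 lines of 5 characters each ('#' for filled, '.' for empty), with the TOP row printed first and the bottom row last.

Answer: .....
....#
..###
...#.
..##.
..#..
..#..
.##..
.##..
###..

Derivation:
Drop 1: J rot3 at col 0 lands with bottom-row=0; cleared 0 line(s) (total 0); column heights now [1 3 0 0 0], max=3
Drop 2: I rot1 at col 2 lands with bottom-row=0; cleared 0 line(s) (total 0); column heights now [1 3 4 0 0], max=4
Drop 3: Z rot3 at col 2 lands with bottom-row=4; cleared 0 line(s) (total 0); column heights now [1 3 6 7 0], max=7
Drop 4: L rot0 at col 2 lands with bottom-row=7; cleared 0 line(s) (total 0); column heights now [1 3 8 8 9], max=9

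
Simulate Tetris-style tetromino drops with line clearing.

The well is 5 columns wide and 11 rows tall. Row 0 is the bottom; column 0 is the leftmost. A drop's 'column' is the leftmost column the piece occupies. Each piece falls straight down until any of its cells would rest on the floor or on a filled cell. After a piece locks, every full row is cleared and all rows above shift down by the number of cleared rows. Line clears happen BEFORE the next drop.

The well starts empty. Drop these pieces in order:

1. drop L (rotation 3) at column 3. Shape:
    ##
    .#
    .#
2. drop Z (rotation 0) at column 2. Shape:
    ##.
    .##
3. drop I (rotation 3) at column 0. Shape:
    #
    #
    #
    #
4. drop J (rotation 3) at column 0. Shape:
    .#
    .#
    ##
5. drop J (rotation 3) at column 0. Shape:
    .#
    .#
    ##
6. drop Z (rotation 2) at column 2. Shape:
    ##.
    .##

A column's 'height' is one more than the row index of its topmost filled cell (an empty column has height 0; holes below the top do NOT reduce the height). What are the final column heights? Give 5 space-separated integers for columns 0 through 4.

Drop 1: L rot3 at col 3 lands with bottom-row=0; cleared 0 line(s) (total 0); column heights now [0 0 0 3 3], max=3
Drop 2: Z rot0 at col 2 lands with bottom-row=3; cleared 0 line(s) (total 0); column heights now [0 0 5 5 4], max=5
Drop 3: I rot3 at col 0 lands with bottom-row=0; cleared 0 line(s) (total 0); column heights now [4 0 5 5 4], max=5
Drop 4: J rot3 at col 0 lands with bottom-row=4; cleared 0 line(s) (total 0); column heights now [5 7 5 5 4], max=7
Drop 5: J rot3 at col 0 lands with bottom-row=7; cleared 0 line(s) (total 0); column heights now [8 10 5 5 4], max=10
Drop 6: Z rot2 at col 2 lands with bottom-row=5; cleared 0 line(s) (total 0); column heights now [8 10 7 7 6], max=10

Answer: 8 10 7 7 6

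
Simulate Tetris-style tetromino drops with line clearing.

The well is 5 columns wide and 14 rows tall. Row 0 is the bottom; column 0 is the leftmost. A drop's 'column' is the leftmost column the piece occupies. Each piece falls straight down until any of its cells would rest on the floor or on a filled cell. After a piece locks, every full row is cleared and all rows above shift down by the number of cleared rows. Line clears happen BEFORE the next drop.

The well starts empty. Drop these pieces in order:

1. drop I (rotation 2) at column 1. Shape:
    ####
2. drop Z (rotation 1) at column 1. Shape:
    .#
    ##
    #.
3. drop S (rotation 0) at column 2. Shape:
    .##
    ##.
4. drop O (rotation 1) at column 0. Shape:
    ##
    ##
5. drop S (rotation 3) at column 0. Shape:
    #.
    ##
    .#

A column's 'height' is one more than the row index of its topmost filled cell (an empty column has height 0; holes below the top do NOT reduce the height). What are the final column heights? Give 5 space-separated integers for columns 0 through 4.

Drop 1: I rot2 at col 1 lands with bottom-row=0; cleared 0 line(s) (total 0); column heights now [0 1 1 1 1], max=1
Drop 2: Z rot1 at col 1 lands with bottom-row=1; cleared 0 line(s) (total 0); column heights now [0 3 4 1 1], max=4
Drop 3: S rot0 at col 2 lands with bottom-row=4; cleared 0 line(s) (total 0); column heights now [0 3 5 6 6], max=6
Drop 4: O rot1 at col 0 lands with bottom-row=3; cleared 0 line(s) (total 0); column heights now [5 5 5 6 6], max=6
Drop 5: S rot3 at col 0 lands with bottom-row=5; cleared 0 line(s) (total 0); column heights now [8 7 5 6 6], max=8

Answer: 8 7 5 6 6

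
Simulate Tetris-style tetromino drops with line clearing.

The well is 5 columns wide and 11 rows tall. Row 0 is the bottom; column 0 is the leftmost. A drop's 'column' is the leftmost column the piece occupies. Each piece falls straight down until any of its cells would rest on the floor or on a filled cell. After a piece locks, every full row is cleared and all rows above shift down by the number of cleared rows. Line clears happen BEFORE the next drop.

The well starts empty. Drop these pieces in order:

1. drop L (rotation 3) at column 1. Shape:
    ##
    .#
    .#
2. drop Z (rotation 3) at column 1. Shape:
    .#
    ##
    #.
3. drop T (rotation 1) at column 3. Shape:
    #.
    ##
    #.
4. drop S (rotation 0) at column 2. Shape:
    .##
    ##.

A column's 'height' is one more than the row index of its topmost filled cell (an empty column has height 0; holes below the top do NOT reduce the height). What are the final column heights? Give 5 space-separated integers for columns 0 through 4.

Answer: 0 5 7 8 8

Derivation:
Drop 1: L rot3 at col 1 lands with bottom-row=0; cleared 0 line(s) (total 0); column heights now [0 3 3 0 0], max=3
Drop 2: Z rot3 at col 1 lands with bottom-row=3; cleared 0 line(s) (total 0); column heights now [0 5 6 0 0], max=6
Drop 3: T rot1 at col 3 lands with bottom-row=0; cleared 0 line(s) (total 0); column heights now [0 5 6 3 2], max=6
Drop 4: S rot0 at col 2 lands with bottom-row=6; cleared 0 line(s) (total 0); column heights now [0 5 7 8 8], max=8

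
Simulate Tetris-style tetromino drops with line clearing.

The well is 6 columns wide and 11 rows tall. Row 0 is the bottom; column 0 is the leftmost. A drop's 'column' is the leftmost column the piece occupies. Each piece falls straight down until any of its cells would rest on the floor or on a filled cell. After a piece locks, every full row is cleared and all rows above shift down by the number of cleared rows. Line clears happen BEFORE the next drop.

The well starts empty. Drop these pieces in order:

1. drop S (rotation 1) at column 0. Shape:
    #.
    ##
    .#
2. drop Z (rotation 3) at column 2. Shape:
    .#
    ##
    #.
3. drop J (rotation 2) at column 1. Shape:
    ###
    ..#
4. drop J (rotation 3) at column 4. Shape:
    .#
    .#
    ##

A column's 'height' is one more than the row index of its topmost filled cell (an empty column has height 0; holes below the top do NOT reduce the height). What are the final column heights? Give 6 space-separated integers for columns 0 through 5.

Answer: 3 5 5 5 1 3

Derivation:
Drop 1: S rot1 at col 0 lands with bottom-row=0; cleared 0 line(s) (total 0); column heights now [3 2 0 0 0 0], max=3
Drop 2: Z rot3 at col 2 lands with bottom-row=0; cleared 0 line(s) (total 0); column heights now [3 2 2 3 0 0], max=3
Drop 3: J rot2 at col 1 lands with bottom-row=3; cleared 0 line(s) (total 0); column heights now [3 5 5 5 0 0], max=5
Drop 4: J rot3 at col 4 lands with bottom-row=0; cleared 0 line(s) (total 0); column heights now [3 5 5 5 1 3], max=5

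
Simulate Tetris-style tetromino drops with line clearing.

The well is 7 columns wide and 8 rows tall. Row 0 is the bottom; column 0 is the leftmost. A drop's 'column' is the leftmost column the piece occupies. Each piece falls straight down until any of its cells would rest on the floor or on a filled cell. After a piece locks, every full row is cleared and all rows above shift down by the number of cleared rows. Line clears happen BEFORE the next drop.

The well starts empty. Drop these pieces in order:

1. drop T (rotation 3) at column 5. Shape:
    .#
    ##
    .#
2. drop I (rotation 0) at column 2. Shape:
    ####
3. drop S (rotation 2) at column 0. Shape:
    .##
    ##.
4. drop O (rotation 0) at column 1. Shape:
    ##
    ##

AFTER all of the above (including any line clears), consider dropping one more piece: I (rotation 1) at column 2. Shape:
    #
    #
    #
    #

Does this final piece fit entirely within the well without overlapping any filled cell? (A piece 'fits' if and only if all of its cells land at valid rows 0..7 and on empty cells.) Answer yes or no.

Drop 1: T rot3 at col 5 lands with bottom-row=0; cleared 0 line(s) (total 0); column heights now [0 0 0 0 0 2 3], max=3
Drop 2: I rot0 at col 2 lands with bottom-row=2; cleared 0 line(s) (total 0); column heights now [0 0 3 3 3 3 3], max=3
Drop 3: S rot2 at col 0 lands with bottom-row=2; cleared 1 line(s) (total 1); column heights now [0 3 3 0 0 2 2], max=3
Drop 4: O rot0 at col 1 lands with bottom-row=3; cleared 0 line(s) (total 1); column heights now [0 5 5 0 0 2 2], max=5
Test piece I rot1 at col 2 (width 1): heights before test = [0 5 5 0 0 2 2]; fits = False

Answer: no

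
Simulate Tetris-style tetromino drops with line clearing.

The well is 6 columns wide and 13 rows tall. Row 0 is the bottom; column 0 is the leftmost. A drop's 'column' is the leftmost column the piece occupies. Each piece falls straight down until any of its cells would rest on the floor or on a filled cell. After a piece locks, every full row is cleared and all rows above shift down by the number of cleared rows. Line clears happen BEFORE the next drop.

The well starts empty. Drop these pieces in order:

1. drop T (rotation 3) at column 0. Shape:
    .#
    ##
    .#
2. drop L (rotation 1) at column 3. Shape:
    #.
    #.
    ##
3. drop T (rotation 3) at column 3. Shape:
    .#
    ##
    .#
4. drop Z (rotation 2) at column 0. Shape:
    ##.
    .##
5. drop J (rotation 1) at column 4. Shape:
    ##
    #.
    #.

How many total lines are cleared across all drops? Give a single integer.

Answer: 0

Derivation:
Drop 1: T rot3 at col 0 lands with bottom-row=0; cleared 0 line(s) (total 0); column heights now [2 3 0 0 0 0], max=3
Drop 2: L rot1 at col 3 lands with bottom-row=0; cleared 0 line(s) (total 0); column heights now [2 3 0 3 1 0], max=3
Drop 3: T rot3 at col 3 lands with bottom-row=2; cleared 0 line(s) (total 0); column heights now [2 3 0 4 5 0], max=5
Drop 4: Z rot2 at col 0 lands with bottom-row=3; cleared 0 line(s) (total 0); column heights now [5 5 4 4 5 0], max=5
Drop 5: J rot1 at col 4 lands with bottom-row=5; cleared 0 line(s) (total 0); column heights now [5 5 4 4 8 8], max=8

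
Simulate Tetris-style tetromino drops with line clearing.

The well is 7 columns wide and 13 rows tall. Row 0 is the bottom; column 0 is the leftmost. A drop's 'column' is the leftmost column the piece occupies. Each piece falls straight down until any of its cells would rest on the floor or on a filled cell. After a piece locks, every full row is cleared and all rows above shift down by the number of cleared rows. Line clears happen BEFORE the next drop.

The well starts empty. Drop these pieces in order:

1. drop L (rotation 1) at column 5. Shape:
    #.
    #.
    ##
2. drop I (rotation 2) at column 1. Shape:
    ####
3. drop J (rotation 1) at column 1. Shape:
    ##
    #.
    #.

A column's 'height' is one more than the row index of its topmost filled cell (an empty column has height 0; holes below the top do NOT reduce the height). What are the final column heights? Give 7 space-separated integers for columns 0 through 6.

Drop 1: L rot1 at col 5 lands with bottom-row=0; cleared 0 line(s) (total 0); column heights now [0 0 0 0 0 3 1], max=3
Drop 2: I rot2 at col 1 lands with bottom-row=0; cleared 0 line(s) (total 0); column heights now [0 1 1 1 1 3 1], max=3
Drop 3: J rot1 at col 1 lands with bottom-row=1; cleared 0 line(s) (total 0); column heights now [0 4 4 1 1 3 1], max=4

Answer: 0 4 4 1 1 3 1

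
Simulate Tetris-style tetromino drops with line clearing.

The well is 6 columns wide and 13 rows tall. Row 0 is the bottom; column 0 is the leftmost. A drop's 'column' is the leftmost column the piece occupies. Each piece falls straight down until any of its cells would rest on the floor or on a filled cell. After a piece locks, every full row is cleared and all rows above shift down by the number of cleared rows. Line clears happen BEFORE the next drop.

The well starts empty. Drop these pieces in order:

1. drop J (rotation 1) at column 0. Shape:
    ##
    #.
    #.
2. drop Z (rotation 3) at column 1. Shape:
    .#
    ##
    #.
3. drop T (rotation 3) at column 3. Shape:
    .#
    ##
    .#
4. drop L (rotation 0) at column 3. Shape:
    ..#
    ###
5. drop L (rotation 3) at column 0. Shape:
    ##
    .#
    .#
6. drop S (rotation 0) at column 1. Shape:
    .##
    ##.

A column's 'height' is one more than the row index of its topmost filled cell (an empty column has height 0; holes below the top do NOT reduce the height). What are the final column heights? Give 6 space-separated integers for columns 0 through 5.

Answer: 8 9 10 10 4 5

Derivation:
Drop 1: J rot1 at col 0 lands with bottom-row=0; cleared 0 line(s) (total 0); column heights now [3 3 0 0 0 0], max=3
Drop 2: Z rot3 at col 1 lands with bottom-row=3; cleared 0 line(s) (total 0); column heights now [3 5 6 0 0 0], max=6
Drop 3: T rot3 at col 3 lands with bottom-row=0; cleared 0 line(s) (total 0); column heights now [3 5 6 2 3 0], max=6
Drop 4: L rot0 at col 3 lands with bottom-row=3; cleared 0 line(s) (total 0); column heights now [3 5 6 4 4 5], max=6
Drop 5: L rot3 at col 0 lands with bottom-row=5; cleared 0 line(s) (total 0); column heights now [8 8 6 4 4 5], max=8
Drop 6: S rot0 at col 1 lands with bottom-row=8; cleared 0 line(s) (total 0); column heights now [8 9 10 10 4 5], max=10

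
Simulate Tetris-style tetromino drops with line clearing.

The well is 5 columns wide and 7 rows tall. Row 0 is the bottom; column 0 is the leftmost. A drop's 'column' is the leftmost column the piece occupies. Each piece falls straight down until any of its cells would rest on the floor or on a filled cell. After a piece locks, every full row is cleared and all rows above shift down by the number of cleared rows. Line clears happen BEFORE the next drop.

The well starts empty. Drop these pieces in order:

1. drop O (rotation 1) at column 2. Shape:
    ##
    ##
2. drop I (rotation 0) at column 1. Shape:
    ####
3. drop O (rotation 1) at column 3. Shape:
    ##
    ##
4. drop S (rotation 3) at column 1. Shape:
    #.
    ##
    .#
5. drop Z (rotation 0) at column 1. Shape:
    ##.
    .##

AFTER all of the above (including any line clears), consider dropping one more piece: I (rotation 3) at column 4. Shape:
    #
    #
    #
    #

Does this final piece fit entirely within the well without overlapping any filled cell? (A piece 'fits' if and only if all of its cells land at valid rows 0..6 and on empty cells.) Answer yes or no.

Answer: no

Derivation:
Drop 1: O rot1 at col 2 lands with bottom-row=0; cleared 0 line(s) (total 0); column heights now [0 0 2 2 0], max=2
Drop 2: I rot0 at col 1 lands with bottom-row=2; cleared 0 line(s) (total 0); column heights now [0 3 3 3 3], max=3
Drop 3: O rot1 at col 3 lands with bottom-row=3; cleared 0 line(s) (total 0); column heights now [0 3 3 5 5], max=5
Drop 4: S rot3 at col 1 lands with bottom-row=3; cleared 0 line(s) (total 0); column heights now [0 6 5 5 5], max=6
Drop 5: Z rot0 at col 1 lands with bottom-row=5; cleared 0 line(s) (total 0); column heights now [0 7 7 6 5], max=7
Test piece I rot3 at col 4 (width 1): heights before test = [0 7 7 6 5]; fits = False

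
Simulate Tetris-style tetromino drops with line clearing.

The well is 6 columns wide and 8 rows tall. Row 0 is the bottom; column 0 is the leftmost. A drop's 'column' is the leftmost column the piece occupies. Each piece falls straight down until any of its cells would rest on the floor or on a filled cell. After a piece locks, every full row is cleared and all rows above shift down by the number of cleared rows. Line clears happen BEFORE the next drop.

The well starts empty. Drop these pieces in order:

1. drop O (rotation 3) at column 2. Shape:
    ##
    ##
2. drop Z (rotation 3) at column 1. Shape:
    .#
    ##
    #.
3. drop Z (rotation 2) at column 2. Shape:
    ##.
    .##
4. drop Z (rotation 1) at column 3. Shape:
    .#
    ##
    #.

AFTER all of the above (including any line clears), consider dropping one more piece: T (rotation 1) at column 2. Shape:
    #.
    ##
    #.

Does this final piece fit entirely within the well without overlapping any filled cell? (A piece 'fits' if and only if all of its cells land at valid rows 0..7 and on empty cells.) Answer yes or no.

Answer: no

Derivation:
Drop 1: O rot3 at col 2 lands with bottom-row=0; cleared 0 line(s) (total 0); column heights now [0 0 2 2 0 0], max=2
Drop 2: Z rot3 at col 1 lands with bottom-row=1; cleared 0 line(s) (total 0); column heights now [0 3 4 2 0 0], max=4
Drop 3: Z rot2 at col 2 lands with bottom-row=3; cleared 0 line(s) (total 0); column heights now [0 3 5 5 4 0], max=5
Drop 4: Z rot1 at col 3 lands with bottom-row=5; cleared 0 line(s) (total 0); column heights now [0 3 5 7 8 0], max=8
Test piece T rot1 at col 2 (width 2): heights before test = [0 3 5 7 8 0]; fits = False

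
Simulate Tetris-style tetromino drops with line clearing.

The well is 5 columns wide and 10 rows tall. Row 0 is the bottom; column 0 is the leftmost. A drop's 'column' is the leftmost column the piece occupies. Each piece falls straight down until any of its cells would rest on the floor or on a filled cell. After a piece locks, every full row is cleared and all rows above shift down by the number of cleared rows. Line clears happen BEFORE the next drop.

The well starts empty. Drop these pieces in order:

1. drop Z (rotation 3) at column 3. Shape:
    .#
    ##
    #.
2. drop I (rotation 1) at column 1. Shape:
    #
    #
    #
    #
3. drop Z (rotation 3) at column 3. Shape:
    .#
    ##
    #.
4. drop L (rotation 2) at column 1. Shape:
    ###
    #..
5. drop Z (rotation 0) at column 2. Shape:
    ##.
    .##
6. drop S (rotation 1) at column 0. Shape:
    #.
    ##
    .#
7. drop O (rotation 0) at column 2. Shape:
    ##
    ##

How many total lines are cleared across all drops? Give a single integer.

Answer: 0

Derivation:
Drop 1: Z rot3 at col 3 lands with bottom-row=0; cleared 0 line(s) (total 0); column heights now [0 0 0 2 3], max=3
Drop 2: I rot1 at col 1 lands with bottom-row=0; cleared 0 line(s) (total 0); column heights now [0 4 0 2 3], max=4
Drop 3: Z rot3 at col 3 lands with bottom-row=2; cleared 0 line(s) (total 0); column heights now [0 4 0 4 5], max=5
Drop 4: L rot2 at col 1 lands with bottom-row=4; cleared 0 line(s) (total 0); column heights now [0 6 6 6 5], max=6
Drop 5: Z rot0 at col 2 lands with bottom-row=6; cleared 0 line(s) (total 0); column heights now [0 6 8 8 7], max=8
Drop 6: S rot1 at col 0 lands with bottom-row=6; cleared 0 line(s) (total 0); column heights now [9 8 8 8 7], max=9
Drop 7: O rot0 at col 2 lands with bottom-row=8; cleared 0 line(s) (total 0); column heights now [9 8 10 10 7], max=10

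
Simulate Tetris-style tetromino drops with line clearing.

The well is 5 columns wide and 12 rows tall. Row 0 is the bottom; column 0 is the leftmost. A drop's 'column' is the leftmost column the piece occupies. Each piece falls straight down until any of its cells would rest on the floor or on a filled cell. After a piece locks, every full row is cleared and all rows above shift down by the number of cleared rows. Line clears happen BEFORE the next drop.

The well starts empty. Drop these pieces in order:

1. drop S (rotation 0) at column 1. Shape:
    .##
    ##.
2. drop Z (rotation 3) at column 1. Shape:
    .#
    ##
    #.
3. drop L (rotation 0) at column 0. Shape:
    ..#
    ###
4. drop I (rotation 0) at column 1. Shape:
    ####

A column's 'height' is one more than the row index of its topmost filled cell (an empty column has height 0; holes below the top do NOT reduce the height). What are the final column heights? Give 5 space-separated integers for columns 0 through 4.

Drop 1: S rot0 at col 1 lands with bottom-row=0; cleared 0 line(s) (total 0); column heights now [0 1 2 2 0], max=2
Drop 2: Z rot3 at col 1 lands with bottom-row=1; cleared 0 line(s) (total 0); column heights now [0 3 4 2 0], max=4
Drop 3: L rot0 at col 0 lands with bottom-row=4; cleared 0 line(s) (total 0); column heights now [5 5 6 2 0], max=6
Drop 4: I rot0 at col 1 lands with bottom-row=6; cleared 0 line(s) (total 0); column heights now [5 7 7 7 7], max=7

Answer: 5 7 7 7 7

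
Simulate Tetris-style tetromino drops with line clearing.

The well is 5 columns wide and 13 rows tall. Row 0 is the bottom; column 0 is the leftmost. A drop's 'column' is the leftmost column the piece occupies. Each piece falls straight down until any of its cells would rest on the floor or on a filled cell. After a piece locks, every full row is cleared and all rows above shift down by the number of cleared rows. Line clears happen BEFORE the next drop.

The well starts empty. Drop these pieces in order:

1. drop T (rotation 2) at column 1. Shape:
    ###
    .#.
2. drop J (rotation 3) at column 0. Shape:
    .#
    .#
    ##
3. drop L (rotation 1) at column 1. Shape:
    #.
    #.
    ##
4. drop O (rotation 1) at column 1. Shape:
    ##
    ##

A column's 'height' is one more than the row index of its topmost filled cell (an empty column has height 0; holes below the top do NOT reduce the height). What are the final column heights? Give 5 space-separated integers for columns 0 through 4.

Answer: 3 10 10 2 0

Derivation:
Drop 1: T rot2 at col 1 lands with bottom-row=0; cleared 0 line(s) (total 0); column heights now [0 2 2 2 0], max=2
Drop 2: J rot3 at col 0 lands with bottom-row=2; cleared 0 line(s) (total 0); column heights now [3 5 2 2 0], max=5
Drop 3: L rot1 at col 1 lands with bottom-row=5; cleared 0 line(s) (total 0); column heights now [3 8 6 2 0], max=8
Drop 4: O rot1 at col 1 lands with bottom-row=8; cleared 0 line(s) (total 0); column heights now [3 10 10 2 0], max=10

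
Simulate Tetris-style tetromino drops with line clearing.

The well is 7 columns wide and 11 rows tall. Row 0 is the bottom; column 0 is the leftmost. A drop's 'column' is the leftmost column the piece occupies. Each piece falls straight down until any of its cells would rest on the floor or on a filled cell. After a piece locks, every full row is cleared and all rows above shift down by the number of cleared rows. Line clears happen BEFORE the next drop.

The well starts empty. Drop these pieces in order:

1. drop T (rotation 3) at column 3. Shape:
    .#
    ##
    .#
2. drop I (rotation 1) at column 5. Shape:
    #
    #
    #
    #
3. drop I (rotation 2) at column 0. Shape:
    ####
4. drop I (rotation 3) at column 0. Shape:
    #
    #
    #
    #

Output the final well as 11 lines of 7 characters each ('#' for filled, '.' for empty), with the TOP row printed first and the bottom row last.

Drop 1: T rot3 at col 3 lands with bottom-row=0; cleared 0 line(s) (total 0); column heights now [0 0 0 2 3 0 0], max=3
Drop 2: I rot1 at col 5 lands with bottom-row=0; cleared 0 line(s) (total 0); column heights now [0 0 0 2 3 4 0], max=4
Drop 3: I rot2 at col 0 lands with bottom-row=2; cleared 0 line(s) (total 0); column heights now [3 3 3 3 3 4 0], max=4
Drop 4: I rot3 at col 0 lands with bottom-row=3; cleared 0 line(s) (total 0); column heights now [7 3 3 3 3 4 0], max=7

Answer: .......
.......
.......
.......
#......
#......
#......
#....#.
######.
...###.
....##.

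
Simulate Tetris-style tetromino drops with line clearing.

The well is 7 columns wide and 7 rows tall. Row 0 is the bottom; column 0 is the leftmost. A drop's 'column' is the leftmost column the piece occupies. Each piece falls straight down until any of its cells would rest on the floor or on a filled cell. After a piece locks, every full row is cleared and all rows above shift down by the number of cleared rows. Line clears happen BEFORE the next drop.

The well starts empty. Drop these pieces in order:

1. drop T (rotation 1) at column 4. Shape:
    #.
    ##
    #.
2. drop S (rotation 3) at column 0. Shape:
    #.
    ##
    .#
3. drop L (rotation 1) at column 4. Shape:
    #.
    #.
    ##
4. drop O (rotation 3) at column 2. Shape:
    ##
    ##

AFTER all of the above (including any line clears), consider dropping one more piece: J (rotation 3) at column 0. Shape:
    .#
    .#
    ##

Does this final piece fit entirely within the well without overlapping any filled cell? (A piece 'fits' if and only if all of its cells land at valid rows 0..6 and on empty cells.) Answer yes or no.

Answer: yes

Derivation:
Drop 1: T rot1 at col 4 lands with bottom-row=0; cleared 0 line(s) (total 0); column heights now [0 0 0 0 3 2 0], max=3
Drop 2: S rot3 at col 0 lands with bottom-row=0; cleared 0 line(s) (total 0); column heights now [3 2 0 0 3 2 0], max=3
Drop 3: L rot1 at col 4 lands with bottom-row=3; cleared 0 line(s) (total 0); column heights now [3 2 0 0 6 4 0], max=6
Drop 4: O rot3 at col 2 lands with bottom-row=0; cleared 0 line(s) (total 0); column heights now [3 2 2 2 6 4 0], max=6
Test piece J rot3 at col 0 (width 2): heights before test = [3 2 2 2 6 4 0]; fits = True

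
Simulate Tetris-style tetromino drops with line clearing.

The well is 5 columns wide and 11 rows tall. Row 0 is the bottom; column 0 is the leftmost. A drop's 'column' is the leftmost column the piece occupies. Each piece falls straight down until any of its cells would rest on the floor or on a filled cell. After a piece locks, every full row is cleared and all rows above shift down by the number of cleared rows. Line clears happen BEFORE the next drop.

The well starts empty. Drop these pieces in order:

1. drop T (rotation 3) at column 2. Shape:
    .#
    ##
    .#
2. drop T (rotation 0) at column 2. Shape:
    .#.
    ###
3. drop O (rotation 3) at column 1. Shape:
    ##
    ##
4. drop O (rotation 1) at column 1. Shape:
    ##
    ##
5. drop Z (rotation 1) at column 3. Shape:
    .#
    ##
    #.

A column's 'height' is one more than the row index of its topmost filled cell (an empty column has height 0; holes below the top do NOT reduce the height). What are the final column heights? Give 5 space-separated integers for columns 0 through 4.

Drop 1: T rot3 at col 2 lands with bottom-row=0; cleared 0 line(s) (total 0); column heights now [0 0 2 3 0], max=3
Drop 2: T rot0 at col 2 lands with bottom-row=3; cleared 0 line(s) (total 0); column heights now [0 0 4 5 4], max=5
Drop 3: O rot3 at col 1 lands with bottom-row=4; cleared 0 line(s) (total 0); column heights now [0 6 6 5 4], max=6
Drop 4: O rot1 at col 1 lands with bottom-row=6; cleared 0 line(s) (total 0); column heights now [0 8 8 5 4], max=8
Drop 5: Z rot1 at col 3 lands with bottom-row=5; cleared 0 line(s) (total 0); column heights now [0 8 8 7 8], max=8

Answer: 0 8 8 7 8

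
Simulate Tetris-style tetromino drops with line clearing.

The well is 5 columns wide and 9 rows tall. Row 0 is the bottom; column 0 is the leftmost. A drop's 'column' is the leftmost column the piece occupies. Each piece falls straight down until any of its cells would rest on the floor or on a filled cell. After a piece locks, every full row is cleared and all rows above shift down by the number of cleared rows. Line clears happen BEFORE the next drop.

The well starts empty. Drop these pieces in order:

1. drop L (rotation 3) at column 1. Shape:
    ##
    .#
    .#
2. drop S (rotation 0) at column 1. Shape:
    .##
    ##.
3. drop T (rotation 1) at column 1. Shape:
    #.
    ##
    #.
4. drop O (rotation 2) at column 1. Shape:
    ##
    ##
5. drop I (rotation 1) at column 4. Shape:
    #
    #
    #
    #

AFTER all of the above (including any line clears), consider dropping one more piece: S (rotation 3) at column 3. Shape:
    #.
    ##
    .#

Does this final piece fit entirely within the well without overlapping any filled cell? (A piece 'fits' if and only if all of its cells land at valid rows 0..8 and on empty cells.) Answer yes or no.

Drop 1: L rot3 at col 1 lands with bottom-row=0; cleared 0 line(s) (total 0); column heights now [0 3 3 0 0], max=3
Drop 2: S rot0 at col 1 lands with bottom-row=3; cleared 0 line(s) (total 0); column heights now [0 4 5 5 0], max=5
Drop 3: T rot1 at col 1 lands with bottom-row=4; cleared 0 line(s) (total 0); column heights now [0 7 6 5 0], max=7
Drop 4: O rot2 at col 1 lands with bottom-row=7; cleared 0 line(s) (total 0); column heights now [0 9 9 5 0], max=9
Drop 5: I rot1 at col 4 lands with bottom-row=0; cleared 0 line(s) (total 0); column heights now [0 9 9 5 4], max=9
Test piece S rot3 at col 3 (width 2): heights before test = [0 9 9 5 4]; fits = True

Answer: yes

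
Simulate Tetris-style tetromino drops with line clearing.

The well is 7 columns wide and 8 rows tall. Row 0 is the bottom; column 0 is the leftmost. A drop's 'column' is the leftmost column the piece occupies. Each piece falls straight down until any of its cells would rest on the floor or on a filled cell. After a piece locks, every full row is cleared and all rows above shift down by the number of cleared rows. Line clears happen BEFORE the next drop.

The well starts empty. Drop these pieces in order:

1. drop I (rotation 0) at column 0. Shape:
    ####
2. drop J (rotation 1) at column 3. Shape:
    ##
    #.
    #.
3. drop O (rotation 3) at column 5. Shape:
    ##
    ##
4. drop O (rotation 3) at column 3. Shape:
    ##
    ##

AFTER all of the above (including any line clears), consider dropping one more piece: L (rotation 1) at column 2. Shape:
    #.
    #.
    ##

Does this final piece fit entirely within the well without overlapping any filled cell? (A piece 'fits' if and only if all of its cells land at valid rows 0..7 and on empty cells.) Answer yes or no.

Answer: no

Derivation:
Drop 1: I rot0 at col 0 lands with bottom-row=0; cleared 0 line(s) (total 0); column heights now [1 1 1 1 0 0 0], max=1
Drop 2: J rot1 at col 3 lands with bottom-row=1; cleared 0 line(s) (total 0); column heights now [1 1 1 4 4 0 0], max=4
Drop 3: O rot3 at col 5 lands with bottom-row=0; cleared 0 line(s) (total 0); column heights now [1 1 1 4 4 2 2], max=4
Drop 4: O rot3 at col 3 lands with bottom-row=4; cleared 0 line(s) (total 0); column heights now [1 1 1 6 6 2 2], max=6
Test piece L rot1 at col 2 (width 2): heights before test = [1 1 1 6 6 2 2]; fits = False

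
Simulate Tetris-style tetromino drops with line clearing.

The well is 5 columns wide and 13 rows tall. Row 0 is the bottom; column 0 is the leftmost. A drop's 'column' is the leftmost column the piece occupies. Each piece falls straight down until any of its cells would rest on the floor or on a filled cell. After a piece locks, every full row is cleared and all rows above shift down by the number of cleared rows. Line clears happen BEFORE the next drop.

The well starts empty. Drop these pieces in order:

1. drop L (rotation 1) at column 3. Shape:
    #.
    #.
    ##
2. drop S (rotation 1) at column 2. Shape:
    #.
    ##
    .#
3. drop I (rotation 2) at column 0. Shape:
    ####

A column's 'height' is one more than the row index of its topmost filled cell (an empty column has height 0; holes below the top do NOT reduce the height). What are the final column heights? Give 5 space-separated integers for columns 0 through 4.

Drop 1: L rot1 at col 3 lands with bottom-row=0; cleared 0 line(s) (total 0); column heights now [0 0 0 3 1], max=3
Drop 2: S rot1 at col 2 lands with bottom-row=3; cleared 0 line(s) (total 0); column heights now [0 0 6 5 1], max=6
Drop 3: I rot2 at col 0 lands with bottom-row=6; cleared 0 line(s) (total 0); column heights now [7 7 7 7 1], max=7

Answer: 7 7 7 7 1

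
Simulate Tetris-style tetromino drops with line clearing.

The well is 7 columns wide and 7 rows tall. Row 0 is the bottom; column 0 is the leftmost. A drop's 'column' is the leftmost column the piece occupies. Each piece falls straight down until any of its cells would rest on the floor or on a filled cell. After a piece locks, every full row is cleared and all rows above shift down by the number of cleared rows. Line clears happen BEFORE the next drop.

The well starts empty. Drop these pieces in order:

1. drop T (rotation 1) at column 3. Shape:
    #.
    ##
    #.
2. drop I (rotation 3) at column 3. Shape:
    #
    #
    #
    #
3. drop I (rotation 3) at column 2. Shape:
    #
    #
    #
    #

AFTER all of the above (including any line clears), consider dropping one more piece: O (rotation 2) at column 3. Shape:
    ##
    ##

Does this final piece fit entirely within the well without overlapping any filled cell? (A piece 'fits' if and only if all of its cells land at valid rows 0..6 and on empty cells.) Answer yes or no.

Drop 1: T rot1 at col 3 lands with bottom-row=0; cleared 0 line(s) (total 0); column heights now [0 0 0 3 2 0 0], max=3
Drop 2: I rot3 at col 3 lands with bottom-row=3; cleared 0 line(s) (total 0); column heights now [0 0 0 7 2 0 0], max=7
Drop 3: I rot3 at col 2 lands with bottom-row=0; cleared 0 line(s) (total 0); column heights now [0 0 4 7 2 0 0], max=7
Test piece O rot2 at col 3 (width 2): heights before test = [0 0 4 7 2 0 0]; fits = False

Answer: no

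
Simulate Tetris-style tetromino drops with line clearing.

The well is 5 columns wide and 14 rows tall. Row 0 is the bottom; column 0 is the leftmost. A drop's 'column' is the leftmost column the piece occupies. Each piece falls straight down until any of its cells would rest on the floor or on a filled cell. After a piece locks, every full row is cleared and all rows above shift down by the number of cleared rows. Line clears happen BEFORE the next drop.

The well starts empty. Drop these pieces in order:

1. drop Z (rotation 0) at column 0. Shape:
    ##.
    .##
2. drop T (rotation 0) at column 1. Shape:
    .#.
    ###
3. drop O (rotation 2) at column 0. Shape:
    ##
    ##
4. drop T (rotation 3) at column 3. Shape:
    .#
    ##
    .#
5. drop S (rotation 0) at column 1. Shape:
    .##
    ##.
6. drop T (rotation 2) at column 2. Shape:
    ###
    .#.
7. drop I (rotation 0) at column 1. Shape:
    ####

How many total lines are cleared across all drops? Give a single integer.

Answer: 1

Derivation:
Drop 1: Z rot0 at col 0 lands with bottom-row=0; cleared 0 line(s) (total 0); column heights now [2 2 1 0 0], max=2
Drop 2: T rot0 at col 1 lands with bottom-row=2; cleared 0 line(s) (total 0); column heights now [2 3 4 3 0], max=4
Drop 3: O rot2 at col 0 lands with bottom-row=3; cleared 0 line(s) (total 0); column heights now [5 5 4 3 0], max=5
Drop 4: T rot3 at col 3 lands with bottom-row=2; cleared 1 line(s) (total 1); column heights now [4 4 3 3 4], max=4
Drop 5: S rot0 at col 1 lands with bottom-row=4; cleared 0 line(s) (total 1); column heights now [4 5 6 6 4], max=6
Drop 6: T rot2 at col 2 lands with bottom-row=6; cleared 0 line(s) (total 1); column heights now [4 5 8 8 8], max=8
Drop 7: I rot0 at col 1 lands with bottom-row=8; cleared 0 line(s) (total 1); column heights now [4 9 9 9 9], max=9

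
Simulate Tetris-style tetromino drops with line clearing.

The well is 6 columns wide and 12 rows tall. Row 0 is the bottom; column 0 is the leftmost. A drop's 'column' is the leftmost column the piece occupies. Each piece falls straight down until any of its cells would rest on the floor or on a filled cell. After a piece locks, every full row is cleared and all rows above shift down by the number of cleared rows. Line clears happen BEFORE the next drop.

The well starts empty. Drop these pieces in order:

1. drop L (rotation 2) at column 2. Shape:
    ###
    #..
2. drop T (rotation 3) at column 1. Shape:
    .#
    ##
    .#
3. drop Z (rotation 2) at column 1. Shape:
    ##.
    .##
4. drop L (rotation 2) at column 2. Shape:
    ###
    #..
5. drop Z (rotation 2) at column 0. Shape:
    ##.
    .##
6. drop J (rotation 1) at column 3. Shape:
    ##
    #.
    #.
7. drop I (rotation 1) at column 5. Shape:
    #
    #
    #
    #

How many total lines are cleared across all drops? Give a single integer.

Answer: 0

Derivation:
Drop 1: L rot2 at col 2 lands with bottom-row=0; cleared 0 line(s) (total 0); column heights now [0 0 2 2 2 0], max=2
Drop 2: T rot3 at col 1 lands with bottom-row=2; cleared 0 line(s) (total 0); column heights now [0 4 5 2 2 0], max=5
Drop 3: Z rot2 at col 1 lands with bottom-row=5; cleared 0 line(s) (total 0); column heights now [0 7 7 6 2 0], max=7
Drop 4: L rot2 at col 2 lands with bottom-row=7; cleared 0 line(s) (total 0); column heights now [0 7 9 9 9 0], max=9
Drop 5: Z rot2 at col 0 lands with bottom-row=9; cleared 0 line(s) (total 0); column heights now [11 11 10 9 9 0], max=11
Drop 6: J rot1 at col 3 lands with bottom-row=9; cleared 0 line(s) (total 0); column heights now [11 11 10 12 12 0], max=12
Drop 7: I rot1 at col 5 lands with bottom-row=0; cleared 0 line(s) (total 0); column heights now [11 11 10 12 12 4], max=12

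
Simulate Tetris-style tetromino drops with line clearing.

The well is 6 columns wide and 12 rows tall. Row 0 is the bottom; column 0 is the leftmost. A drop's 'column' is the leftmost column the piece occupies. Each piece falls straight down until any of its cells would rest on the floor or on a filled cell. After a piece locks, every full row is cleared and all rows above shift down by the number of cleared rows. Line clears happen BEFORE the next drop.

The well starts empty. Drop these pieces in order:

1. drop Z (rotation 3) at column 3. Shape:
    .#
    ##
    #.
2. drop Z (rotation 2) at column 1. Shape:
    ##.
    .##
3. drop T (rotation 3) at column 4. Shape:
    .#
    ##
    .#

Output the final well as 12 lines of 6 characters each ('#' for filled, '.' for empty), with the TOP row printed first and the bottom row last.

Drop 1: Z rot3 at col 3 lands with bottom-row=0; cleared 0 line(s) (total 0); column heights now [0 0 0 2 3 0], max=3
Drop 2: Z rot2 at col 1 lands with bottom-row=2; cleared 0 line(s) (total 0); column heights now [0 4 4 3 3 0], max=4
Drop 3: T rot3 at col 4 lands with bottom-row=2; cleared 0 line(s) (total 0); column heights now [0 4 4 3 4 5], max=5

Answer: ......
......
......
......
......
......
......
.....#
.##.##
..####
...##.
...#..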